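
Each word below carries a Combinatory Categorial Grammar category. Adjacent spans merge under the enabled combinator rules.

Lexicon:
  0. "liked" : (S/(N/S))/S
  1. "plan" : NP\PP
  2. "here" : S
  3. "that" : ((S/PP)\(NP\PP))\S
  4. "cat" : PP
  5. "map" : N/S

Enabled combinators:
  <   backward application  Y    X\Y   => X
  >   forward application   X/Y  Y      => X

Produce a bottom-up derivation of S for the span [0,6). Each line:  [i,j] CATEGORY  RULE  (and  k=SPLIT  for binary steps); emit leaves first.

[0,1] (S/(N/S))/S  lex  "liked"
[1,2] NP\PP  lex  "plan"
[2,3] S  lex  "here"
[3,4] ((S/PP)\(NP\PP))\S  lex  "that"
[2,4] (S/PP)\(NP\PP)  <  k=3
[1,4] S/PP  <  k=2
[4,5] PP  lex  "cat"
[1,5] S  >  k=4
[0,5] S/(N/S)  >  k=1
[5,6] N/S  lex  "map"
[0,6] S  >  k=5

[0,6] S   >
  [0,5] S/(N/S)   >
    [0,1] "liked" : (S/(N/S))/S
    [1,5] S   >
      [1,4] S/PP   <
        [1,2] "plan" : NP\PP
        [2,4] (S/PP)\(NP\PP)   <
          [2,3] "here" : S
          [3,4] "that" : ((S/PP)\(NP\PP))\S
      [4,5] "cat" : PP
  [5,6] "map" : N/S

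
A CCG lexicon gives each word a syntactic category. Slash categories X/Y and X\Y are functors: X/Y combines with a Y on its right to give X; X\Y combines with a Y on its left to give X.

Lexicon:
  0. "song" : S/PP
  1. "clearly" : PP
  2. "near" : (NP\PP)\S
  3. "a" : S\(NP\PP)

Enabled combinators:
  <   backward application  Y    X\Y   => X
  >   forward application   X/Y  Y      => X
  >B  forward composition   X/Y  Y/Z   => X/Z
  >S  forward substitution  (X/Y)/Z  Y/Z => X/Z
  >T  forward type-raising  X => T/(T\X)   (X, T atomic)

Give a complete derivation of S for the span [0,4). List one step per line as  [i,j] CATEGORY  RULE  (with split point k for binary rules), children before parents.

[0,1] S/PP  lex  "song"
[1,2] PP  lex  "clearly"
[0,2] S  >  k=1
[2,3] (NP\PP)\S  lex  "near"
[0,3] NP\PP  <  k=2
[3,4] S\(NP\PP)  lex  "a"
[0,4] S  <  k=3

[0,4] S   <
  [0,3] NP\PP   <
    [0,2] S   >
      [0,1] "song" : S/PP
      [1,2] "clearly" : PP
    [2,3] "near" : (NP\PP)\S
  [3,4] "a" : S\(NP\PP)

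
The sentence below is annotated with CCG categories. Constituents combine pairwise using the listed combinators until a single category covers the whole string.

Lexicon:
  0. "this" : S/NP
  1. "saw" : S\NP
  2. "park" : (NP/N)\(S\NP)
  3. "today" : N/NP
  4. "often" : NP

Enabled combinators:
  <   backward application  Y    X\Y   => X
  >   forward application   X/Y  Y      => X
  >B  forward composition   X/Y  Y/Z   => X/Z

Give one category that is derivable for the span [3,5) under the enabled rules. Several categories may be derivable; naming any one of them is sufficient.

[0,5] S   >
  [0,1] "this" : S/NP
  [1,5] NP   >
    [1,3] NP/N   <
      [1,2] "saw" : S\NP
      [2,3] "park" : (NP/N)\(S\NP)
    [3,5] N   >
      [3,4] "today" : N/NP
      [4,5] "often" : NP

N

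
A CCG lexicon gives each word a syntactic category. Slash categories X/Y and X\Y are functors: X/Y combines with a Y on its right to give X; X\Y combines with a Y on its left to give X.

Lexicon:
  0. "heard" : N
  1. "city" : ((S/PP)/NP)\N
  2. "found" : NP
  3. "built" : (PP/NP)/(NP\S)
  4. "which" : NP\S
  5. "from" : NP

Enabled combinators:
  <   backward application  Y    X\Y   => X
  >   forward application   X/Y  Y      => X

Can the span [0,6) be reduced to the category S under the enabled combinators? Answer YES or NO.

YES

[0,6] S   >
  [0,3] S/PP   >
    [0,2] (S/PP)/NP   <
      [0,1] "heard" : N
      [1,2] "city" : ((S/PP)/NP)\N
    [2,3] "found" : NP
  [3,6] PP   >
    [3,5] PP/NP   >
      [3,4] "built" : (PP/NP)/(NP\S)
      [4,5] "which" : NP\S
    [5,6] "from" : NP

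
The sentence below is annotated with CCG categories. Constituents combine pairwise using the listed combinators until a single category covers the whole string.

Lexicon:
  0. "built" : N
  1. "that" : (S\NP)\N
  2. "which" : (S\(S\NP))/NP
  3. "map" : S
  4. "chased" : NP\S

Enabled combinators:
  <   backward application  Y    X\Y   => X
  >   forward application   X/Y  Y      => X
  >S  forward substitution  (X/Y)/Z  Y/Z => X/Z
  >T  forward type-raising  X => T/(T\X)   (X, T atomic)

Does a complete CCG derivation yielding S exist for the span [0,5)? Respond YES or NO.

YES

[0,5] S   <
  [0,2] S\NP   <
    [0,1] "built" : N
    [1,2] "that" : (S\NP)\N
  [2,5] S\(S\NP)   >
    [2,3] "which" : (S\(S\NP))/NP
    [3,5] NP   <
      [3,4] "map" : S
      [4,5] "chased" : NP\S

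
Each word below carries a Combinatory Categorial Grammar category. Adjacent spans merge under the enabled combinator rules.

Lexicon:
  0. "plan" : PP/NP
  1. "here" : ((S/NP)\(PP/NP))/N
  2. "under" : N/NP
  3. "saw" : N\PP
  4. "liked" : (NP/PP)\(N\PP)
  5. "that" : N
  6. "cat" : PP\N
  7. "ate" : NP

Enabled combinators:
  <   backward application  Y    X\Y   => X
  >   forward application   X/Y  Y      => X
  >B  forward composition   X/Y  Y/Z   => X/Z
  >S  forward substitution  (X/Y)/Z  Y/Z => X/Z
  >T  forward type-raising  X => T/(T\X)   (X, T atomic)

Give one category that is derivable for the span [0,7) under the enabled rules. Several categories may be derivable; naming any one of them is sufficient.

[0,8] S   >
  [0,7] S/NP   <
    [0,1] "plan" : PP/NP
    [1,7] (S/NP)\(PP/NP)   >
      [1,2] "here" : ((S/NP)\(PP/NP))/N
      [2,7] N   >
        [2,3] "under" : N/NP
        [3,7] NP   >
          [3,5] NP/PP   <
            [3,4] "saw" : N\PP
            [4,5] "liked" : (NP/PP)\(N\PP)
          [5,7] PP   <
            [5,6] "that" : N
            [6,7] "cat" : PP\N
  [7,8] "ate" : NP

S/NP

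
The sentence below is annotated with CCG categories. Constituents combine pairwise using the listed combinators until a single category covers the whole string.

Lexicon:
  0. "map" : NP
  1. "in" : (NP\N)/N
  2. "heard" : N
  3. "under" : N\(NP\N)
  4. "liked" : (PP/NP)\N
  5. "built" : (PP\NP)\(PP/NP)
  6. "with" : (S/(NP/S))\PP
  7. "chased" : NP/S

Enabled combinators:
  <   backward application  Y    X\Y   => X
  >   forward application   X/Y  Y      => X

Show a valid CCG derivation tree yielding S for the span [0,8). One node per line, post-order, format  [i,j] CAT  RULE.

[0,1] NP  lex  "map"
[1,2] (NP\N)/N  lex  "in"
[2,3] N  lex  "heard"
[1,3] NP\N  >  k=2
[3,4] N\(NP\N)  lex  "under"
[1,4] N  <  k=3
[4,5] (PP/NP)\N  lex  "liked"
[1,5] PP/NP  <  k=4
[5,6] (PP\NP)\(PP/NP)  lex  "built"
[1,6] PP\NP  <  k=5
[0,6] PP  <  k=1
[6,7] (S/(NP/S))\PP  lex  "with"
[0,7] S/(NP/S)  <  k=6
[7,8] NP/S  lex  "chased"
[0,8] S  >  k=7

[0,8] S   >
  [0,7] S/(NP/S)   <
    [0,6] PP   <
      [0,1] "map" : NP
      [1,6] PP\NP   <
        [1,5] PP/NP   <
          [1,4] N   <
            [1,3] NP\N   >
              [1,2] "in" : (NP\N)/N
              [2,3] "heard" : N
            [3,4] "under" : N\(NP\N)
          [4,5] "liked" : (PP/NP)\N
        [5,6] "built" : (PP\NP)\(PP/NP)
    [6,7] "with" : (S/(NP/S))\PP
  [7,8] "chased" : NP/S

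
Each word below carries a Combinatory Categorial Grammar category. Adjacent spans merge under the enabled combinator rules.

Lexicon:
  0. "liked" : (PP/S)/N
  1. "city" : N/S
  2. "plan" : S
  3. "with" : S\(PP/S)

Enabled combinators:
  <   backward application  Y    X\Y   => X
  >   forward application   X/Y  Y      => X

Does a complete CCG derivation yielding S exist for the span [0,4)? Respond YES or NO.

YES

[0,4] S   <
  [0,3] PP/S   >
    [0,1] "liked" : (PP/S)/N
    [1,3] N   >
      [1,2] "city" : N/S
      [2,3] "plan" : S
  [3,4] "with" : S\(PP/S)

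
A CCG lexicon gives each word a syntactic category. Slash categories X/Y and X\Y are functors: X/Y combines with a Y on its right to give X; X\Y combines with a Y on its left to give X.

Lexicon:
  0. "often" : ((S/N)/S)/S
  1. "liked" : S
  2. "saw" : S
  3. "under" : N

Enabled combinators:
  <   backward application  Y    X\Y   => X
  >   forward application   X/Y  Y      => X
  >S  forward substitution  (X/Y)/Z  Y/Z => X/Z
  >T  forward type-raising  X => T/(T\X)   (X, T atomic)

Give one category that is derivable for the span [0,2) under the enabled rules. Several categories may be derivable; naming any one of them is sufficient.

(S/N)/S

[0,4] S   >
  [0,3] S/N   >
    [0,2] (S/N)/S   >
      [0,1] "often" : ((S/N)/S)/S
      [1,2] "liked" : S
    [2,3] "saw" : S
  [3,4] "under" : N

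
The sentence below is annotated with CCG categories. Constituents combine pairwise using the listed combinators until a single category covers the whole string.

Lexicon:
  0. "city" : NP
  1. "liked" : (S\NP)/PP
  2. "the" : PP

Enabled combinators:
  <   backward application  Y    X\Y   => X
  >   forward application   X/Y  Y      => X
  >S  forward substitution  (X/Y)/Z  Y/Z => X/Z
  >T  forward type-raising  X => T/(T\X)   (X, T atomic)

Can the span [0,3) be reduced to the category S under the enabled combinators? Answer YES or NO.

[0,3] S   <
  [0,1] "city" : NP
  [1,3] S\NP   >
    [1,2] "liked" : (S\NP)/PP
    [2,3] "the" : PP

YES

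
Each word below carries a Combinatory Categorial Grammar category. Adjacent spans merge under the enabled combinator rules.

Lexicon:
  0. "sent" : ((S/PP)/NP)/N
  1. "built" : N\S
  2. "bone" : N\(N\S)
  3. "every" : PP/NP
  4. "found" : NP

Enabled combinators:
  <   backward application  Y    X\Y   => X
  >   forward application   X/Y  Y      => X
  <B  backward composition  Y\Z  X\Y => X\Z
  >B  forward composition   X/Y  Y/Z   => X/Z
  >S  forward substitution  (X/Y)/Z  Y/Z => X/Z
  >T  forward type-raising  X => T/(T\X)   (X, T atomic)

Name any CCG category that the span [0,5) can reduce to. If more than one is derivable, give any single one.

[0,5] S   >
  [0,4] S/NP   >S
    [0,3] (S/PP)/NP   >
      [0,1] "sent" : ((S/PP)/NP)/N
      [1,3] N   <
        [1,2] "built" : N\S
        [2,3] "bone" : N\(N\S)
    [3,4] "every" : PP/NP
  [4,5] "found" : NP

S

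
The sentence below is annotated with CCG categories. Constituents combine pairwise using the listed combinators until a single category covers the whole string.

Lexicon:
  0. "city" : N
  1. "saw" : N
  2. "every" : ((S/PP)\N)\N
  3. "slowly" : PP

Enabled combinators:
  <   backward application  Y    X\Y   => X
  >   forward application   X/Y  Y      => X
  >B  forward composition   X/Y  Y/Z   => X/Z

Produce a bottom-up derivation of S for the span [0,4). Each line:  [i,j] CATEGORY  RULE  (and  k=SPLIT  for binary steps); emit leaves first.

[0,4] S   >
  [0,3] S/PP   <
    [0,1] "city" : N
    [1,3] (S/PP)\N   <
      [1,2] "saw" : N
      [2,3] "every" : ((S/PP)\N)\N
  [3,4] "slowly" : PP

[0,1] N  lex  "city"
[1,2] N  lex  "saw"
[2,3] ((S/PP)\N)\N  lex  "every"
[1,3] (S/PP)\N  <  k=2
[0,3] S/PP  <  k=1
[3,4] PP  lex  "slowly"
[0,4] S  >  k=3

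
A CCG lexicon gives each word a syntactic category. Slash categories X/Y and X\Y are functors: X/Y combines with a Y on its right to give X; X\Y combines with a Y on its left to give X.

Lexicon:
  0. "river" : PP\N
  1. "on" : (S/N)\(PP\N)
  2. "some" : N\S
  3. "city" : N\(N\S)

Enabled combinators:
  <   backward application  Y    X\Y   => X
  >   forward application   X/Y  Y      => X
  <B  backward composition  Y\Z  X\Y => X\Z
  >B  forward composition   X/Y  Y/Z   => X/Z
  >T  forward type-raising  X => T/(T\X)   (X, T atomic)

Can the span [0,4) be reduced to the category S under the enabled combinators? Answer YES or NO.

YES

[0,4] S   >
  [0,2] S/N   <
    [0,1] "river" : PP\N
    [1,2] "on" : (S/N)\(PP\N)
  [2,4] N   <
    [2,3] "some" : N\S
    [3,4] "city" : N\(N\S)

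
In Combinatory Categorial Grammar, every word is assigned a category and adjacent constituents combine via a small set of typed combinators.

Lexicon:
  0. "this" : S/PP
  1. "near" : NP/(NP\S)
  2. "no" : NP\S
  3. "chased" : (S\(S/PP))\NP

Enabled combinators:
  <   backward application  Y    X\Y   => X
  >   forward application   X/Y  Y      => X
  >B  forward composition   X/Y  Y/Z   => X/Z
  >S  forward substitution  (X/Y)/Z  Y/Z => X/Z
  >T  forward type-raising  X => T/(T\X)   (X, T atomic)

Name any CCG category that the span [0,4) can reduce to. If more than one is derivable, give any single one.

S

[0,4] S   <
  [0,1] "this" : S/PP
  [1,4] S\(S/PP)   <
    [1,3] NP   >
      [1,2] "near" : NP/(NP\S)
      [2,3] "no" : NP\S
    [3,4] "chased" : (S\(S/PP))\NP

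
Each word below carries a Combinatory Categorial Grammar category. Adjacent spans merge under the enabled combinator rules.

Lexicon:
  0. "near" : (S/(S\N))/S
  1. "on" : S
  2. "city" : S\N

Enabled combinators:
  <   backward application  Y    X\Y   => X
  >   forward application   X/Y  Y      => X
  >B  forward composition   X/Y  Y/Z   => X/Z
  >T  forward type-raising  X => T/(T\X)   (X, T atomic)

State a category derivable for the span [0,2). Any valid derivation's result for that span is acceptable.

[0,3] S   >
  [0,2] S/(S\N)   >
    [0,1] "near" : (S/(S\N))/S
    [1,2] "on" : S
  [2,3] "city" : S\N

S/(S\N)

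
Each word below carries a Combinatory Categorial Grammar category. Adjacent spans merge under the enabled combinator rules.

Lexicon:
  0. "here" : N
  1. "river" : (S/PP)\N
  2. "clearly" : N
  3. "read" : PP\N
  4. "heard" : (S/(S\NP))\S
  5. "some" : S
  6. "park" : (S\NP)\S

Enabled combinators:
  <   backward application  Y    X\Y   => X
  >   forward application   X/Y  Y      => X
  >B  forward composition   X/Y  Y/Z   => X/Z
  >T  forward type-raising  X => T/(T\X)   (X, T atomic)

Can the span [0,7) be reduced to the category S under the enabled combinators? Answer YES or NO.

[0,7] S   >
  [0,5] S/(S\NP)   <
    [0,4] S   >
      [0,2] S/PP   <
        [0,1] "here" : N
        [1,2] "river" : (S/PP)\N
      [2,4] PP   >
        [2,3] PP/(PP\N)   >T
          [2,3] "clearly" : N
        [3,4] "read" : PP\N
    [4,5] "heard" : (S/(S\NP))\S
  [5,7] S\NP   <
    [5,6] "some" : S
    [6,7] "park" : (S\NP)\S

YES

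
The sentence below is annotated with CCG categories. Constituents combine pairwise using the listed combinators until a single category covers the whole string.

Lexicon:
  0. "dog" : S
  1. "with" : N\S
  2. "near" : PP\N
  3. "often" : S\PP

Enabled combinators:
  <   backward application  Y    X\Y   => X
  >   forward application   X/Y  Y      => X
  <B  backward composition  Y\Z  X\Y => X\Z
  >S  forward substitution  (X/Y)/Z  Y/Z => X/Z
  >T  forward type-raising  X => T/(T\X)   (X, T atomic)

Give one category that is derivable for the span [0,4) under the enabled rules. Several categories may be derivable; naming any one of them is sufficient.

S

[0,4] S   <
  [0,2] N   <
    [0,1] "dog" : S
    [1,2] "with" : N\S
  [2,4] S\N   <B
    [2,3] "near" : PP\N
    [3,4] "often" : S\PP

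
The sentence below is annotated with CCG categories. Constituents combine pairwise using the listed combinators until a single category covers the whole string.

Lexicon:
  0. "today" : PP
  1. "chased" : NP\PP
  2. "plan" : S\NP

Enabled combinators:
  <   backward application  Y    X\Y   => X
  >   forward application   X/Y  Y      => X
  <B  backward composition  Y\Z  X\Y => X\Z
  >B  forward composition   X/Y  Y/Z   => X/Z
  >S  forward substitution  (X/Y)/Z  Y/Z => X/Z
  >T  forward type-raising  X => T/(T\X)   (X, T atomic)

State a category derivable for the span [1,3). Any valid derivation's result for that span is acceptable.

S\PP

[0,3] S   >
  [0,1] S/(S\PP)   >T
    [0,1] "today" : PP
  [1,3] S\PP   <B
    [1,2] "chased" : NP\PP
    [2,3] "plan" : S\NP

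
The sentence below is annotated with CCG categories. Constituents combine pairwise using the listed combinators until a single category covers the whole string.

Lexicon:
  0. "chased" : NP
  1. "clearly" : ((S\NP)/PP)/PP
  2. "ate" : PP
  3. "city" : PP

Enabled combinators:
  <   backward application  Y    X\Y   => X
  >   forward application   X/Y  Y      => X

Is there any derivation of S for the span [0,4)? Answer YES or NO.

YES

[0,4] S   <
  [0,1] "chased" : NP
  [1,4] S\NP   >
    [1,3] (S\NP)/PP   >
      [1,2] "clearly" : ((S\NP)/PP)/PP
      [2,3] "ate" : PP
    [3,4] "city" : PP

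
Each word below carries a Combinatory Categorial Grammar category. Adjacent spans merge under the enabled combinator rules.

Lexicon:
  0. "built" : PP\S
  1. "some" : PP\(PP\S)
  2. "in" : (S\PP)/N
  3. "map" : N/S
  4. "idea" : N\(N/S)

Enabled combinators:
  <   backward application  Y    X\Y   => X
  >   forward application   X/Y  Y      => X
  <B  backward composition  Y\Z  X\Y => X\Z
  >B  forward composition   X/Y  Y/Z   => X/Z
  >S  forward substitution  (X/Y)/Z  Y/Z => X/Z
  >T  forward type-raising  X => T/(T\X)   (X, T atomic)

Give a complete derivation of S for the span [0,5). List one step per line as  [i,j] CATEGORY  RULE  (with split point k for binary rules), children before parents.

[0,1] PP\S  lex  "built"
[1,2] PP\(PP\S)  lex  "some"
[0,2] PP  <  k=1
[2,3] (S\PP)/N  lex  "in"
[3,4] N/S  lex  "map"
[4,5] N\(N/S)  lex  "idea"
[3,5] N  <  k=4
[2,5] S\PP  >  k=3
[0,5] S  <  k=2

[0,5] S   <
  [0,2] PP   <
    [0,1] "built" : PP\S
    [1,2] "some" : PP\(PP\S)
  [2,5] S\PP   >
    [2,3] "in" : (S\PP)/N
    [3,5] N   <
      [3,4] "map" : N/S
      [4,5] "idea" : N\(N/S)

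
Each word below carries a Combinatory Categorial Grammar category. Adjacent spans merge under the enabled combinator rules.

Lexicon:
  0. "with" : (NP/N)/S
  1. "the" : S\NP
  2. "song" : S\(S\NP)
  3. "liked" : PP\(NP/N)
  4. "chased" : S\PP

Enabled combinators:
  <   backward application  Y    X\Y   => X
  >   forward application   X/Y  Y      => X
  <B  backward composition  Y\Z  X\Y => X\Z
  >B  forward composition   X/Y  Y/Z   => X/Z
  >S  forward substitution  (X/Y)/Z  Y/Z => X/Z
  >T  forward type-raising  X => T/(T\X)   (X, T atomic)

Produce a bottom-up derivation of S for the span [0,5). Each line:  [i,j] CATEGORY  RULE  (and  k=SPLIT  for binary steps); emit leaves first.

[0,5] S   <
  [0,4] PP   <
    [0,3] NP/N   >
      [0,1] "with" : (NP/N)/S
      [1,3] S   <
        [1,2] "the" : S\NP
        [2,3] "song" : S\(S\NP)
    [3,4] "liked" : PP\(NP/N)
  [4,5] "chased" : S\PP

[0,1] (NP/N)/S  lex  "with"
[1,2] S\NP  lex  "the"
[2,3] S\(S\NP)  lex  "song"
[1,3] S  <  k=2
[0,3] NP/N  >  k=1
[3,4] PP\(NP/N)  lex  "liked"
[0,4] PP  <  k=3
[4,5] S\PP  lex  "chased"
[0,5] S  <  k=4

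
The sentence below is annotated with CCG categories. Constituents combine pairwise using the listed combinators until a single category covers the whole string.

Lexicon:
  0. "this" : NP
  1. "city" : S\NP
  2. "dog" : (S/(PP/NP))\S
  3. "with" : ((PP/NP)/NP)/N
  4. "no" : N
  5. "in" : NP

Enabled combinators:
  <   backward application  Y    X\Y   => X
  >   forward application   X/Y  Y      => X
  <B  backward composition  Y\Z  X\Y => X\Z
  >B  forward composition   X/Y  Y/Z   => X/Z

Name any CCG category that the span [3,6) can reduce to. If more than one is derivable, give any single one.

[0,6] S   >
  [0,3] S/(PP/NP)   <
    [0,2] S   <
      [0,1] "this" : NP
      [1,2] "city" : S\NP
    [2,3] "dog" : (S/(PP/NP))\S
  [3,6] PP/NP   >
    [3,5] (PP/NP)/NP   >
      [3,4] "with" : ((PP/NP)/NP)/N
      [4,5] "no" : N
    [5,6] "in" : NP

PP/NP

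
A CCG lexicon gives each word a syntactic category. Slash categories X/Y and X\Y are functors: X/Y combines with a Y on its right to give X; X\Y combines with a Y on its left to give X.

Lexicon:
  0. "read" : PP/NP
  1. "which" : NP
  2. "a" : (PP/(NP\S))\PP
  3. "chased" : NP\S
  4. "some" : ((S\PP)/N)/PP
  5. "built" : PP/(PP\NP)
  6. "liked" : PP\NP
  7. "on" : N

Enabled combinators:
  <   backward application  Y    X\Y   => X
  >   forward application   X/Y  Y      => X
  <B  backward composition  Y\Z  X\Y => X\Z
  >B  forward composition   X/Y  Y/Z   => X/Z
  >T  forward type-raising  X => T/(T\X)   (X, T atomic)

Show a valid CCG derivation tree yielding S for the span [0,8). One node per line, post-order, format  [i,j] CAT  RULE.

[0,8] S   <
  [0,4] PP   >
    [0,3] PP/(NP\S)   <
      [0,2] PP   >
        [0,1] "read" : PP/NP
        [1,2] "which" : NP
      [2,3] "a" : (PP/(NP\S))\PP
    [3,4] "chased" : NP\S
  [4,8] S\PP   >
    [4,7] (S\PP)/N   >
      [4,5] "some" : ((S\PP)/N)/PP
      [5,7] PP   >
        [5,6] "built" : PP/(PP\NP)
        [6,7] "liked" : PP\NP
    [7,8] "on" : N

[0,1] PP/NP  lex  "read"
[1,2] NP  lex  "which"
[0,2] PP  >  k=1
[2,3] (PP/(NP\S))\PP  lex  "a"
[0,3] PP/(NP\S)  <  k=2
[3,4] NP\S  lex  "chased"
[0,4] PP  >  k=3
[4,5] ((S\PP)/N)/PP  lex  "some"
[5,6] PP/(PP\NP)  lex  "built"
[6,7] PP\NP  lex  "liked"
[5,7] PP  >  k=6
[4,7] (S\PP)/N  >  k=5
[7,8] N  lex  "on"
[4,8] S\PP  >  k=7
[0,8] S  <  k=4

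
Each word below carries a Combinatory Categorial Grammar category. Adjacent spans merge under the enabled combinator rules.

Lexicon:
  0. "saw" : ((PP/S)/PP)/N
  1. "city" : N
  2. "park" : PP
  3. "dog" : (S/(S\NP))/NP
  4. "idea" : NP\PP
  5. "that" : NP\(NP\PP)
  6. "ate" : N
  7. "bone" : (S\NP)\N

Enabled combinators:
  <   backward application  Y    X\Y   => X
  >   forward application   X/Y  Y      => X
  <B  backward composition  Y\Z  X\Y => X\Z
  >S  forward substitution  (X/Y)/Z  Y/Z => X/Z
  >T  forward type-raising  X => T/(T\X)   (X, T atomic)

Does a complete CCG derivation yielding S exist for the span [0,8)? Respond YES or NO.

NO

((PP/S)/PP)/N N PP (S/(S\NP))/NP NP\PP NP\(NP\PP) N (S\NP)\N
CKY chart[0,8] = {N/(N\PP), NP/(NP\PP), PP, PP/(PP\PP), S/(S\PP)}; S ∉ chart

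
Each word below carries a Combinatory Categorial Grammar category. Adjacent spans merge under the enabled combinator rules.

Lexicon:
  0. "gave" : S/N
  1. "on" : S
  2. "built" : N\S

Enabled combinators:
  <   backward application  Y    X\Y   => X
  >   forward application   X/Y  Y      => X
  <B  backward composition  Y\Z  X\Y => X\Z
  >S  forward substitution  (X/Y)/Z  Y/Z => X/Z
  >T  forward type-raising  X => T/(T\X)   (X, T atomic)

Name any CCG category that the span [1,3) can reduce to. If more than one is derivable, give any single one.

[0,3] S   >
  [0,1] "gave" : S/N
  [1,3] N   <
    [1,2] "on" : S
    [2,3] "built" : N\S

N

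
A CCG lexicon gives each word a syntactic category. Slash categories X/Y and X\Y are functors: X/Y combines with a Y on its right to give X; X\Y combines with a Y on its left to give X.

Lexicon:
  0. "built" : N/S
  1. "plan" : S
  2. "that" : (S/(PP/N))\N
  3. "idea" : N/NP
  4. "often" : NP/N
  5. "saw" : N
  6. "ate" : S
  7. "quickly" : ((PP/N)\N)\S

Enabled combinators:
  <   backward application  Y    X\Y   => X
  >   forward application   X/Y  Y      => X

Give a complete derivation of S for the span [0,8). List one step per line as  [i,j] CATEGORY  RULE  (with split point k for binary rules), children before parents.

[0,8] S   >
  [0,3] S/(PP/N)   <
    [0,2] N   >
      [0,1] "built" : N/S
      [1,2] "plan" : S
    [2,3] "that" : (S/(PP/N))\N
  [3,8] PP/N   <
    [3,6] N   >
      [3,4] "idea" : N/NP
      [4,6] NP   >
        [4,5] "often" : NP/N
        [5,6] "saw" : N
    [6,8] (PP/N)\N   <
      [6,7] "ate" : S
      [7,8] "quickly" : ((PP/N)\N)\S

[0,1] N/S  lex  "built"
[1,2] S  lex  "plan"
[0,2] N  >  k=1
[2,3] (S/(PP/N))\N  lex  "that"
[0,3] S/(PP/N)  <  k=2
[3,4] N/NP  lex  "idea"
[4,5] NP/N  lex  "often"
[5,6] N  lex  "saw"
[4,6] NP  >  k=5
[3,6] N  >  k=4
[6,7] S  lex  "ate"
[7,8] ((PP/N)\N)\S  lex  "quickly"
[6,8] (PP/N)\N  <  k=7
[3,8] PP/N  <  k=6
[0,8] S  >  k=3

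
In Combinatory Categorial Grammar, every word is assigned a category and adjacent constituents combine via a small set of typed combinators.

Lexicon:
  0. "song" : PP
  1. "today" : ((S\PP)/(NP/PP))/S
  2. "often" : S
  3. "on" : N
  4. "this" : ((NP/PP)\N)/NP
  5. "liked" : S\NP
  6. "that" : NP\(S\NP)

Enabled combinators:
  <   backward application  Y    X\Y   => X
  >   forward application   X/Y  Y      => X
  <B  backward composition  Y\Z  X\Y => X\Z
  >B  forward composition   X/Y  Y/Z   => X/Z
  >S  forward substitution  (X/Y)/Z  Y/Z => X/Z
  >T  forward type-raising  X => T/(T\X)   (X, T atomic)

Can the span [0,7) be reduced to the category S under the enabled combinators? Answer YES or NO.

YES

[0,7] S   <
  [0,1] "song" : PP
  [1,7] S\PP   >
    [1,3] (S\PP)/(NP/PP)   >
      [1,2] "today" : ((S\PP)/(NP/PP))/S
      [2,3] "often" : S
    [3,7] NP/PP   <
      [3,4] "on" : N
      [4,7] (NP/PP)\N   >
        [4,5] "this" : ((NP/PP)\N)/NP
        [5,7] NP   <
          [5,6] "liked" : S\NP
          [6,7] "that" : NP\(S\NP)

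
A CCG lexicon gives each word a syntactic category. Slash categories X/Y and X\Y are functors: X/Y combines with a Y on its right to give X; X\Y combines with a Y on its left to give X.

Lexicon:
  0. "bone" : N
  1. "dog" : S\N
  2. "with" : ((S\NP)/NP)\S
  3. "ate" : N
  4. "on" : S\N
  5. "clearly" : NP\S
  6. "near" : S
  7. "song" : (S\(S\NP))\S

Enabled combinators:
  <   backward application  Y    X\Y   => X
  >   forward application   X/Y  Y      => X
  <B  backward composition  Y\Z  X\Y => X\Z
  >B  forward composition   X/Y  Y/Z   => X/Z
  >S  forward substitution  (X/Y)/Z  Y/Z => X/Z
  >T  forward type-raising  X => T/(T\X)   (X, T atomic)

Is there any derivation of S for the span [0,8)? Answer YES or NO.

YES

[0,8] S   <
  [0,6] S\NP   >
    [0,3] (S\NP)/NP   <
      [0,2] S   <
        [0,1] "bone" : N
        [1,2] "dog" : S\N
      [2,3] "with" : ((S\NP)/NP)\S
    [3,6] NP   <
      [3,4] "ate" : N
      [4,6] NP\N   <B
        [4,5] "on" : S\N
        [5,6] "clearly" : NP\S
  [6,8] S\(S\NP)   <
    [6,7] "near" : S
    [7,8] "song" : (S\(S\NP))\S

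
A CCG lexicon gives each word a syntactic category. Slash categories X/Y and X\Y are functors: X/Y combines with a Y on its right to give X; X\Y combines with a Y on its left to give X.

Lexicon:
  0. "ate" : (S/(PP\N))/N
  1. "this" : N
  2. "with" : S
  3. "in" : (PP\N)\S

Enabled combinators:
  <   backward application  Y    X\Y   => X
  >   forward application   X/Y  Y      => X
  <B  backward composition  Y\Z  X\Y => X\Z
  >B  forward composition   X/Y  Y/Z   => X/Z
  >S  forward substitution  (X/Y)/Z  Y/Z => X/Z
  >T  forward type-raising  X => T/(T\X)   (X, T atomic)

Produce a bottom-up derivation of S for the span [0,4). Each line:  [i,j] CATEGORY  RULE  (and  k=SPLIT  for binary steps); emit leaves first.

[0,4] S   >
  [0,2] S/(PP\N)   >
    [0,1] "ate" : (S/(PP\N))/N
    [1,2] "this" : N
  [2,4] PP\N   <
    [2,3] "with" : S
    [3,4] "in" : (PP\N)\S

[0,1] (S/(PP\N))/N  lex  "ate"
[1,2] N  lex  "this"
[0,2] S/(PP\N)  >  k=1
[2,3] S  lex  "with"
[3,4] (PP\N)\S  lex  "in"
[2,4] PP\N  <  k=3
[0,4] S  >  k=2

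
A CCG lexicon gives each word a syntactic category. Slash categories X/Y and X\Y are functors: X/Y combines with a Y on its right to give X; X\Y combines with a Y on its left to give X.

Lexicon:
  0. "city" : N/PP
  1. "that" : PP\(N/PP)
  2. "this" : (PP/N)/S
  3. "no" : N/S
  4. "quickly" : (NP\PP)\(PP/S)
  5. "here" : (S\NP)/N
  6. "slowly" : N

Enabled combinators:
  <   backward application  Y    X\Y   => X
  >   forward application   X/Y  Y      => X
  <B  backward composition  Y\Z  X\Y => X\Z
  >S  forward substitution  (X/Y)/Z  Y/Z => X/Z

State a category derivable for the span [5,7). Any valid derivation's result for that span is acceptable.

[0,7] S   <
  [0,5] NP   <
    [0,2] PP   <
      [0,1] "city" : N/PP
      [1,2] "that" : PP\(N/PP)
    [2,5] NP\PP   <
      [2,4] PP/S   >S
        [2,3] "this" : (PP/N)/S
        [3,4] "no" : N/S
      [4,5] "quickly" : (NP\PP)\(PP/S)
  [5,7] S\NP   >
    [5,6] "here" : (S\NP)/N
    [6,7] "slowly" : N

S\NP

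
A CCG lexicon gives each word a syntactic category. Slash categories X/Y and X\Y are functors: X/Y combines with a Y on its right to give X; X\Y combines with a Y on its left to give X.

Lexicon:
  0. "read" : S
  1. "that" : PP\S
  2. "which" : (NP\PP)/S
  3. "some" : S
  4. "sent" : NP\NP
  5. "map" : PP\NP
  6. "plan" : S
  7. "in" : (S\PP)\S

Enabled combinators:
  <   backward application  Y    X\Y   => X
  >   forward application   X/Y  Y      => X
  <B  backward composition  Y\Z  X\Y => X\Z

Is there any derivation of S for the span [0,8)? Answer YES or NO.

[0,8] S   <
  [0,2] PP   <
    [0,1] "read" : S
    [1,2] "that" : PP\S
  [2,8] S\PP   <B
    [2,6] PP\PP   <B
      [2,4] NP\PP   >
        [2,3] "which" : (NP\PP)/S
        [3,4] "some" : S
      [4,6] PP\NP   <B
        [4,5] "sent" : NP\NP
        [5,6] "map" : PP\NP
    [6,8] S\PP   <
      [6,7] "plan" : S
      [7,8] "in" : (S\PP)\S

YES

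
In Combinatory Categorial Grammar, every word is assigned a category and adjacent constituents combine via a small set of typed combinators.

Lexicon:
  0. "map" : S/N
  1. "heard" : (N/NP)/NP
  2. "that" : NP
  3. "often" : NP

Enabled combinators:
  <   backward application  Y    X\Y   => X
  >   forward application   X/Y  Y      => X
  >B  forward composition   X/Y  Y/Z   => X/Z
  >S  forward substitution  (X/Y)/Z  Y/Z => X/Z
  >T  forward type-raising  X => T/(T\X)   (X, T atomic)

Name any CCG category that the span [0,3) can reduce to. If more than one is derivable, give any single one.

[0,4] S   >
  [0,3] S/NP   >B
    [0,1] "map" : S/N
    [1,3] N/NP   >
      [1,2] "heard" : (N/NP)/NP
      [2,3] "that" : NP
  [3,4] "often" : NP

S/NP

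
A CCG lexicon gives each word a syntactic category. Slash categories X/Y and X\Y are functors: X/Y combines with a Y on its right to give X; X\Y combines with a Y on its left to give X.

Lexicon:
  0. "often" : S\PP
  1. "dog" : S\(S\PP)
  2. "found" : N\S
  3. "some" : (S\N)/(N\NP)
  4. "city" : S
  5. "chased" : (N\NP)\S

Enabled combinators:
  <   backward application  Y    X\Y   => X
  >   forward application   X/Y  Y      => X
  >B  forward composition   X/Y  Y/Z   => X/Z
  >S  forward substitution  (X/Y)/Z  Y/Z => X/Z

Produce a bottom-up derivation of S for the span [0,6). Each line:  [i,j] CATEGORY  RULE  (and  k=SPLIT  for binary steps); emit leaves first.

[0,6] S   <
  [0,3] N   <
    [0,2] S   <
      [0,1] "often" : S\PP
      [1,2] "dog" : S\(S\PP)
    [2,3] "found" : N\S
  [3,6] S\N   >
    [3,4] "some" : (S\N)/(N\NP)
    [4,6] N\NP   <
      [4,5] "city" : S
      [5,6] "chased" : (N\NP)\S

[0,1] S\PP  lex  "often"
[1,2] S\(S\PP)  lex  "dog"
[0,2] S  <  k=1
[2,3] N\S  lex  "found"
[0,3] N  <  k=2
[3,4] (S\N)/(N\NP)  lex  "some"
[4,5] S  lex  "city"
[5,6] (N\NP)\S  lex  "chased"
[4,6] N\NP  <  k=5
[3,6] S\N  >  k=4
[0,6] S  <  k=3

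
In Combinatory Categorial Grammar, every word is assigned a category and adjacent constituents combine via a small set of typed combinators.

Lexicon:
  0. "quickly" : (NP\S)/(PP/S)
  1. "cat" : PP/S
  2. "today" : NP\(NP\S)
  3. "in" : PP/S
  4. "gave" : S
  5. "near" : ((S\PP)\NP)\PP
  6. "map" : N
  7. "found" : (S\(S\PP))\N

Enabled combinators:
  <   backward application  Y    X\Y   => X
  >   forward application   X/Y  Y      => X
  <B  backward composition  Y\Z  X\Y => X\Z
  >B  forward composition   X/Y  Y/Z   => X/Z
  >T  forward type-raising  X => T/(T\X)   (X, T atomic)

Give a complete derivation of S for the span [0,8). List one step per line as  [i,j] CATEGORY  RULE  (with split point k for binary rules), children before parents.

[0,1] (NP\S)/(PP/S)  lex  "quickly"
[1,2] PP/S  lex  "cat"
[0,2] NP\S  >  k=1
[2,3] NP\(NP\S)  lex  "today"
[0,3] NP  <  k=2
[3,4] PP/S  lex  "in"
[4,5] S  lex  "gave"
[3,5] PP  >  k=4
[5,6] ((S\PP)\NP)\PP  lex  "near"
[3,6] (S\PP)\NP  <  k=5
[0,6] S\PP  <  k=3
[6,7] N  lex  "map"
[7,8] (S\(S\PP))\N  lex  "found"
[6,8] S\(S\PP)  <  k=7
[0,8] S  <  k=6

[0,8] S   <
  [0,6] S\PP   <
    [0,3] NP   <
      [0,2] NP\S   >
        [0,1] "quickly" : (NP\S)/(PP/S)
        [1,2] "cat" : PP/S
      [2,3] "today" : NP\(NP\S)
    [3,6] (S\PP)\NP   <
      [3,5] PP   >
        [3,4] "in" : PP/S
        [4,5] "gave" : S
      [5,6] "near" : ((S\PP)\NP)\PP
  [6,8] S\(S\PP)   <
    [6,7] "map" : N
    [7,8] "found" : (S\(S\PP))\N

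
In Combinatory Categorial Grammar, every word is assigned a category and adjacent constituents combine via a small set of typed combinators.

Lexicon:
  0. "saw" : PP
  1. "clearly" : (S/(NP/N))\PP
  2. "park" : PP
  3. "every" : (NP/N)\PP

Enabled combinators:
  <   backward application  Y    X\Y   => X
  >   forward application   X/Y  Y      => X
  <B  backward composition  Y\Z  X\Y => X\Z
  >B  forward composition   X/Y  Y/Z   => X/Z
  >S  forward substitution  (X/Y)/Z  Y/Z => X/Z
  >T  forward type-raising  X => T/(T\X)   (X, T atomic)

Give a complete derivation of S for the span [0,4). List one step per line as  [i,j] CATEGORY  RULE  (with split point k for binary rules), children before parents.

[0,1] PP  lex  "saw"
[1,2] (S/(NP/N))\PP  lex  "clearly"
[0,2] S/(NP/N)  <  k=1
[2,3] PP  lex  "park"
[3,4] (NP/N)\PP  lex  "every"
[2,4] NP/N  <  k=3
[0,4] S  >  k=2

[0,4] S   >
  [0,2] S/(NP/N)   <
    [0,1] "saw" : PP
    [1,2] "clearly" : (S/(NP/N))\PP
  [2,4] NP/N   <
    [2,3] "park" : PP
    [3,4] "every" : (NP/N)\PP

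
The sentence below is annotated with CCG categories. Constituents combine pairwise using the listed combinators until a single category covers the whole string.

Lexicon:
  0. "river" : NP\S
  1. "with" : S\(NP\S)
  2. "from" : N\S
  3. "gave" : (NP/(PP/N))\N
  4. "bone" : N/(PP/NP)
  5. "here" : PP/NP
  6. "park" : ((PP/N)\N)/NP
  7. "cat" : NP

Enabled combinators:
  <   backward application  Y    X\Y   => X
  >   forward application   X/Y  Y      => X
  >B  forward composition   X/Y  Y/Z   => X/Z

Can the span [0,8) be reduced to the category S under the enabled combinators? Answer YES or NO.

NO

NP\S S\(NP\S) N\S (NP/(PP/N))\N N/(PP/NP) PP/NP ((PP/N)\N)/NP NP
CKY chart[0,8] = {NP}; S ∉ chart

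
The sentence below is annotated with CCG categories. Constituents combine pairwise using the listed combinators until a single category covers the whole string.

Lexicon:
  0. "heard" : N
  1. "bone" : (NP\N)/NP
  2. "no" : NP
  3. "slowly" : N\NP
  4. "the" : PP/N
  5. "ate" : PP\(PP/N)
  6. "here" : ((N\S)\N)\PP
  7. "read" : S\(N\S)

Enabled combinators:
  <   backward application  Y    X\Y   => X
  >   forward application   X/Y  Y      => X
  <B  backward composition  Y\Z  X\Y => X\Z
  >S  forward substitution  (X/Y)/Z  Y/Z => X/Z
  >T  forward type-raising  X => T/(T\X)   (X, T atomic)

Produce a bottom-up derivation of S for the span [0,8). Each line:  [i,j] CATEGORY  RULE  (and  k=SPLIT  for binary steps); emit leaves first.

[0,1] N  lex  "heard"
[1,2] (NP\N)/NP  lex  "bone"
[2,3] NP  lex  "no"
[1,3] NP\N  >  k=2
[3,4] N\NP  lex  "slowly"
[1,4] N\N  <B  k=3
[4,5] PP/N  lex  "the"
[5,6] PP\(PP/N)  lex  "ate"
[4,6] PP  <  k=5
[6,7] ((N\S)\N)\PP  lex  "here"
[4,7] (N\S)\N  <  k=6
[7,8] S\(N\S)  lex  "read"
[4,8] S\N  <B  k=7
[1,8] S\N  <B  k=4
[0,8] S  <  k=1

[0,8] S   <
  [0,1] "heard" : N
  [1,8] S\N   <B
    [1,4] N\N   <B
      [1,3] NP\N   >
        [1,2] "bone" : (NP\N)/NP
        [2,3] "no" : NP
      [3,4] "slowly" : N\NP
    [4,8] S\N   <B
      [4,7] (N\S)\N   <
        [4,6] PP   <
          [4,5] "the" : PP/N
          [5,6] "ate" : PP\(PP/N)
        [6,7] "here" : ((N\S)\N)\PP
      [7,8] "read" : S\(N\S)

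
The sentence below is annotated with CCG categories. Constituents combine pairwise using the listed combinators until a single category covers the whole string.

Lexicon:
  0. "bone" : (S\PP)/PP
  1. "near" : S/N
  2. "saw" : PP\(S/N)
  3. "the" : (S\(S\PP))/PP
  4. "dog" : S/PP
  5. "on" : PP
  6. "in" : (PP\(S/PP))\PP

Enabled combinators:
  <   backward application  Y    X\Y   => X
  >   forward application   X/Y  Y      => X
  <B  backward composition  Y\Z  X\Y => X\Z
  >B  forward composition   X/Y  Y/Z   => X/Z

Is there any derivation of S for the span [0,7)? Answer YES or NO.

[0,7] S   <
  [0,3] S\PP   >
    [0,1] "bone" : (S\PP)/PP
    [1,3] PP   <
      [1,2] "near" : S/N
      [2,3] "saw" : PP\(S/N)
  [3,7] S\(S\PP)   >
    [3,4] "the" : (S\(S\PP))/PP
    [4,7] PP   <
      [4,5] "dog" : S/PP
      [5,7] PP\(S/PP)   <
        [5,6] "on" : PP
        [6,7] "in" : (PP\(S/PP))\PP

YES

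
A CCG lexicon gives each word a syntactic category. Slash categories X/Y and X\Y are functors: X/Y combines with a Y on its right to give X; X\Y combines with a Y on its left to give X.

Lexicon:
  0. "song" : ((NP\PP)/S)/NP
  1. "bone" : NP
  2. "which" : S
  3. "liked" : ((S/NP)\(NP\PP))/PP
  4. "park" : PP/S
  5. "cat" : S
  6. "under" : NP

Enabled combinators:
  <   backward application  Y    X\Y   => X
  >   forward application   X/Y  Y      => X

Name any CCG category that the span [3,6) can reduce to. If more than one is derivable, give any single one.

(S/NP)\(NP\PP)

[0,7] S   >
  [0,6] S/NP   <
    [0,3] NP\PP   >
      [0,2] (NP\PP)/S   >
        [0,1] "song" : ((NP\PP)/S)/NP
        [1,2] "bone" : NP
      [2,3] "which" : S
    [3,6] (S/NP)\(NP\PP)   >
      [3,4] "liked" : ((S/NP)\(NP\PP))/PP
      [4,6] PP   >
        [4,5] "park" : PP/S
        [5,6] "cat" : S
  [6,7] "under" : NP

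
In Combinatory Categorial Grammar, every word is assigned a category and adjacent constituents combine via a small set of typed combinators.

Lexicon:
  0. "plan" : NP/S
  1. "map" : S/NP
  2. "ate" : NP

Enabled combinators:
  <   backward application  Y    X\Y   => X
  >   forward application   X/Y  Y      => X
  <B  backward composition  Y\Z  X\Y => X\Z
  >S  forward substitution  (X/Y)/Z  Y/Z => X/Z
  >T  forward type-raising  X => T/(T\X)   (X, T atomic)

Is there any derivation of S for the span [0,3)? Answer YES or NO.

NP/S S/NP NP
CKY chart[0,3] = {N/(N\NP), NP, NP/(NP\NP), PP/(PP\NP), S/(S\NP)}; S ∉ chart

NO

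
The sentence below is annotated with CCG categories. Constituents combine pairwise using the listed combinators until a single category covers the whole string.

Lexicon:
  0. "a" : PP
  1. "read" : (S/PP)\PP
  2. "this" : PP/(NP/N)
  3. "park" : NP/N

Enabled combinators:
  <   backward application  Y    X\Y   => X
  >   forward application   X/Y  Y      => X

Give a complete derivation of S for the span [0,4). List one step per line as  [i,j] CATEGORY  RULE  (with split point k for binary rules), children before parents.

[0,4] S   >
  [0,2] S/PP   <
    [0,1] "a" : PP
    [1,2] "read" : (S/PP)\PP
  [2,4] PP   >
    [2,3] "this" : PP/(NP/N)
    [3,4] "park" : NP/N

[0,1] PP  lex  "a"
[1,2] (S/PP)\PP  lex  "read"
[0,2] S/PP  <  k=1
[2,3] PP/(NP/N)  lex  "this"
[3,4] NP/N  lex  "park"
[2,4] PP  >  k=3
[0,4] S  >  k=2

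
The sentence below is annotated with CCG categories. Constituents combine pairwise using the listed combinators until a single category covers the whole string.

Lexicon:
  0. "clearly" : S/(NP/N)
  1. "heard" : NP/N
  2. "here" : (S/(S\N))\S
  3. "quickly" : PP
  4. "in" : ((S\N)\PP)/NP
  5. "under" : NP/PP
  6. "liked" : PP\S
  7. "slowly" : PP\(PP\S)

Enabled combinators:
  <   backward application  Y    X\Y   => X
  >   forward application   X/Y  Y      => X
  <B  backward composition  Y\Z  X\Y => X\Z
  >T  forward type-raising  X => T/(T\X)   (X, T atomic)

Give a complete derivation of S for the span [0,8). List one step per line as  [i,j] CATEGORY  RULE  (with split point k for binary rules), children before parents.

[0,1] S/(NP/N)  lex  "clearly"
[1,2] NP/N  lex  "heard"
[0,2] S  >  k=1
[2,3] (S/(S\N))\S  lex  "here"
[0,3] S/(S\N)  <  k=2
[3,4] PP  lex  "quickly"
[4,5] ((S\N)\PP)/NP  lex  "in"
[5,6] NP/PP  lex  "under"
[6,7] PP\S  lex  "liked"
[7,8] PP\(PP\S)  lex  "slowly"
[6,8] PP  <  k=7
[5,8] NP  >  k=6
[4,8] (S\N)\PP  >  k=5
[3,8] S\N  <  k=4
[0,8] S  >  k=3

[0,8] S   >
  [0,3] S/(S\N)   <
    [0,2] S   >
      [0,1] "clearly" : S/(NP/N)
      [1,2] "heard" : NP/N
    [2,3] "here" : (S/(S\N))\S
  [3,8] S\N   <
    [3,4] "quickly" : PP
    [4,8] (S\N)\PP   >
      [4,5] "in" : ((S\N)\PP)/NP
      [5,8] NP   >
        [5,6] "under" : NP/PP
        [6,8] PP   <
          [6,7] "liked" : PP\S
          [7,8] "slowly" : PP\(PP\S)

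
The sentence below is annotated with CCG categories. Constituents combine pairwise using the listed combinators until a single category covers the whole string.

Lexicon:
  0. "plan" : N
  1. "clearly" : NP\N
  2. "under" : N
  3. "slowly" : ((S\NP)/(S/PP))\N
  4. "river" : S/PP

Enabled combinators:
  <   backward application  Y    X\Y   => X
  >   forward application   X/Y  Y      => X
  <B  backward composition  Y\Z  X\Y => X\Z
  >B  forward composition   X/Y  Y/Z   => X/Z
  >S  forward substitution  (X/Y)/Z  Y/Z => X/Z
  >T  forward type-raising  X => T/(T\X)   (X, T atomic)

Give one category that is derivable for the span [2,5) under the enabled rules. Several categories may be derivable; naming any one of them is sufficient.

[0,5] S   <
  [0,2] NP   <
    [0,1] "plan" : N
    [1,2] "clearly" : NP\N
  [2,5] S\NP   >
    [2,4] (S\NP)/(S/PP)   <
      [2,3] "under" : N
      [3,4] "slowly" : ((S\NP)/(S/PP))\N
    [4,5] "river" : S/PP

S\NP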